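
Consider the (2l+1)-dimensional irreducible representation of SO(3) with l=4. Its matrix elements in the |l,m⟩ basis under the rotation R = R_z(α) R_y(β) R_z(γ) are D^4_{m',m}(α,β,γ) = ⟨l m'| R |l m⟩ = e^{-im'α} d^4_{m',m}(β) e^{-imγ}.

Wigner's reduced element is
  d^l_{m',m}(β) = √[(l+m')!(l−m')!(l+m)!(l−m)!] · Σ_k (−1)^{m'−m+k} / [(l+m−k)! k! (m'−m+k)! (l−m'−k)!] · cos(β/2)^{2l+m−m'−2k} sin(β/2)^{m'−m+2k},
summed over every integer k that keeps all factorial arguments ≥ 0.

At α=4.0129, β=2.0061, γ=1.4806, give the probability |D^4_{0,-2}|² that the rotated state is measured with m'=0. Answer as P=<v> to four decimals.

P=0.0063

D^4_{0,-2}(4.0129,2.0061,1.4806) = e^{-i·0·4.0129}·d^4_{0,-2}(2.0061)·e^{-i·-2·1.4806}. Compute d first:
c=cos(2.0061/2)=0.537733, s=sin(2.0061/2)=0.843115; N=√[24·24·2·720]=910.735966
Admissible k: 0..2 (factorial args all ≥0)
  k=0: (−1)^2·910.7360/(96)·0.5377^6·0.8431^2 = +0.163041
  k=1: (−1)^3·910.7360/(36)·0.5377^4·0.8431^4 = -1.068821
  k=2: (−1)^4·910.7360/(96)·0.5377^2·0.8431^6 = +0.985317
d^4_{0,-2}(2.0061) = +0.163041 -1.068821 +0.985317 = +0.079537
|D^4_{0,-2}|² = |d^4_{0,-2}(β)|² = (+0.079537)² = 0.006326 (the z-rotation phases have unit modulus)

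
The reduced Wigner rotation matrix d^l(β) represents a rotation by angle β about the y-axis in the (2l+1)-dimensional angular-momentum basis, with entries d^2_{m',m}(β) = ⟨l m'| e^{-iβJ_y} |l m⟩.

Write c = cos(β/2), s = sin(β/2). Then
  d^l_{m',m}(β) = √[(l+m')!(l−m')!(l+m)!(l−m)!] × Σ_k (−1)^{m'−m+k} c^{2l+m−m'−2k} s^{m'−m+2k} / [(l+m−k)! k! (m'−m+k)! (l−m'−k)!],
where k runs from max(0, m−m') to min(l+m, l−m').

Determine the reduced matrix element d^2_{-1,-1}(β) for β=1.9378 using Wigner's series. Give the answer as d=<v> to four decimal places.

d^2_{-1,-1}(β=1.9378) via Wigner's sum:
With c≡cos(β/2)=0.566207 and s≡sin(β/2)=0.824263, N=[1·6·1·6]^{1/2}=6.000000
Admissible k: 0..1 (factorial args all ≥0)
  k=0: (−1)^0·6.0000/(6)·0.5662^4·0.8243^0 = +0.102778
  k=1: (−1)^1·6.0000/(2)·0.5662^2·0.8243^2 = -0.653436
d^2_{-1,-1}(1.9378) = +0.102778 -0.653436 = -0.550658

d=-0.5507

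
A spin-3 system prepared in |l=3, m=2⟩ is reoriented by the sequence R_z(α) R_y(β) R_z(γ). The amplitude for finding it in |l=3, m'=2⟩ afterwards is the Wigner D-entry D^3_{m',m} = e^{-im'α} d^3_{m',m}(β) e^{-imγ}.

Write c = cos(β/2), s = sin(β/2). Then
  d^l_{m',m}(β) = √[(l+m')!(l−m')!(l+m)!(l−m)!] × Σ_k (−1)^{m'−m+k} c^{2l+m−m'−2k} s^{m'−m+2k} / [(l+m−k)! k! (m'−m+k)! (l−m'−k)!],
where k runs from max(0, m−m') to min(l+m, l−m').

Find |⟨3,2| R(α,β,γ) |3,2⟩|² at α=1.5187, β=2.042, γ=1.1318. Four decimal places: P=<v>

P=0.0628

Split into d^3_{2,2}(β=2.042) × two z-phases.
Half-angle: c=0.522514, s=0.852631. N=√(120·1·120·1)=120.000000
The bounds max(0,m−m')=0 and min(l+m,l−m')=1 give 2 terms
  k=0: (−1)^0·120.0000/(120)·0.5225^6·0.8526^0 = +0.020351
  k=1: (−1)^1·120.0000/(24)·0.5225^4·0.8526^2 = -0.270946
d^3_{2,2}(2.042) = +0.020351 -0.270946 = -0.250595
|D^3_{2,2}|² = |d^3_{2,2}(β)|² = (-0.250595)² = 0.062798 (the z-rotation phases have unit modulus)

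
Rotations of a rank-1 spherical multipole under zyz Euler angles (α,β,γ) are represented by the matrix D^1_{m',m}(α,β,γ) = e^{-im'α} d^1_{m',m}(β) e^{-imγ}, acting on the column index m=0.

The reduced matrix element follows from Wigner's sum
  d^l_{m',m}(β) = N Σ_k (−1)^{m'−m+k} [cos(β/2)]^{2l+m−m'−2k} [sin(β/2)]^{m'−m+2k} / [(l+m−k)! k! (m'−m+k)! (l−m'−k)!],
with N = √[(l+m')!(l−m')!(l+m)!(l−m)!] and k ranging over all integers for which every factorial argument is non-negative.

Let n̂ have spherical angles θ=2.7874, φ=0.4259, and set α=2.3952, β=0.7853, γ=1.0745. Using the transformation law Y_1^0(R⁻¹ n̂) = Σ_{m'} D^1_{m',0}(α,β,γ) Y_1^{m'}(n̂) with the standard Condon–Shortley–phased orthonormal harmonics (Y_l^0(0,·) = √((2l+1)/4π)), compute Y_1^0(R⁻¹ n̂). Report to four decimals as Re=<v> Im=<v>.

Need the full column D^1_{m',0} for m'=−1..1 at α=2.3952, β=0.7853, γ=1.0745.
cos(β/2)=0.923898, sin(β/2)=0.382638
d^1_{-1,0}: single k=1 term ⇒ +0.499951;  D = -0.367035+0.339464i
d^1_{0,0}: k∈[0..1] ⇒ +0.853588 -0.146412 = +0.707176;  D = +0.707176+0.000000i
d^1_{1,0}: single k=0 term ⇒ -0.499951;  D = +0.367035+0.339464i
Y_1^{m'}(θ=2.7874,φ=0.4259) and Σ D·Y over m':
  (-0.3670+0.3395i)·(+0.1091-0.0495i)  (+0.7072+0.0000i)·(-0.4583+0.0000i)  (+0.3670+0.3395i)·(-0.1091-0.0495i)
Y_1^0(R⁻¹ n̂) = -0.370574+0.000000i

Re=-0.3706 Im=0.0000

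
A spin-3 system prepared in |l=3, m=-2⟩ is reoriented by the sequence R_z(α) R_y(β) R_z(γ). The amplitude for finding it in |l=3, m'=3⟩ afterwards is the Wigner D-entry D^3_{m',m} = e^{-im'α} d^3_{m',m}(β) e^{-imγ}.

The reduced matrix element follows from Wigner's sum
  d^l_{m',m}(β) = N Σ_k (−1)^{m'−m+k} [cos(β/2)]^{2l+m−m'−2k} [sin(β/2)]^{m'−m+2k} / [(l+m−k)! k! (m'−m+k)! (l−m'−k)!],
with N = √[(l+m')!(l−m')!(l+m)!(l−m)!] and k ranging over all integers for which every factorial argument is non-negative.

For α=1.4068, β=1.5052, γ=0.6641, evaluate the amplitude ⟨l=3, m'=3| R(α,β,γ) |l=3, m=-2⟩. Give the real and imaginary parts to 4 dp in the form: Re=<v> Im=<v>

Re=0.2585 Im=0.0658

Split into d^3_{3,-2}(β=1.5052) × two z-phases.
With c≡cos(β/2)=0.729914 and s≡sin(β/2)=0.683539, N=[720·1·1·120]^{1/2}=293.938769
Admissible k: 0..0 (factorial args all ≥0)
  k=0: (−1)^5·293.9388/(120)·0.7299^1·0.6835^5 = -0.266786
d^3_{3,-2}(1.5052) = -0.266786
Phases: e^{-i·(3)·1.4068}=-0.472380+0.881395i, e^{-i·(-2)·0.6641}=+0.240224+0.970718i ⇒ D=+0.258533+0.065847i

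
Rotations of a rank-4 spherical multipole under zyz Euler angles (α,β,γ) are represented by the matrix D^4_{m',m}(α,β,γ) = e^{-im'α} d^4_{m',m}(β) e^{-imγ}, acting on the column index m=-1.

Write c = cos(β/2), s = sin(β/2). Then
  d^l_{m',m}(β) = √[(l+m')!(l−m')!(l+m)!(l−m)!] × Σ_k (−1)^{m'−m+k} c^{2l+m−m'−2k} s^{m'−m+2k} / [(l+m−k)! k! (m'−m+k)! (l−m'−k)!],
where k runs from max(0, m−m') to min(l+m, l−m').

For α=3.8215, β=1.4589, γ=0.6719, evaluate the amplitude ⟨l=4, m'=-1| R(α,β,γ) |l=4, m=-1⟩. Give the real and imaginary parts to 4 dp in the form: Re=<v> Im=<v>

Re=-0.0636 Im=-0.2858

First d^4_{-1,-1}(β=1.4589), then the phase factors e^{-i(-1)α} and e^{-i(-1)γ}:
With c≡cos(β/2)=0.745541 and s≡sin(β/2)=0.666460, N=[6·120·6·120]^{1/2}=720.000000
Admissible k: 0..3 (factorial args all ≥0)
  k=0: (−1)^0·720.0000/(720)·0.7455^8·0.6665^0 = +0.095449
  k=1: (−1)^1·720.0000/(48)·0.7455^6·0.6665^2 = -1.144112
  k=2: (−1)^2·720.0000/(24)·0.7455^4·0.6665^4 = +1.828534
  k=3: (−1)^3·720.0000/(72)·0.7455^2·0.6665^6 = -0.487064
d^4_{-1,-1}(1.4589) = +0.095449 -1.144112 +1.828534 -0.487064 = +0.292807
Attach z-rotation phases: D = e^{-i(-1)(3.8215)}·(+0.292807)·e^{-i(-1)(0.6719)} = -0.063610-0.285814i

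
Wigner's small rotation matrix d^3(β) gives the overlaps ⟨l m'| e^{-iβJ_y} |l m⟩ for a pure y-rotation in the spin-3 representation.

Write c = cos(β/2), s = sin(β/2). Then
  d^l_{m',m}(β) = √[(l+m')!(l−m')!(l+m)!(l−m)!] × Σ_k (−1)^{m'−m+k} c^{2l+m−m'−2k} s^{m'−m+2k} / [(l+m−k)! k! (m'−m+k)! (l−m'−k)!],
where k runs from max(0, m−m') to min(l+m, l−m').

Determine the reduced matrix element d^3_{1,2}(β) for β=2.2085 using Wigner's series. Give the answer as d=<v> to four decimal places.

d^3_{1,2}(β=2.2085) via Wigner's sum:
With c≡cos(β/2)=0.449804 and s≡sin(β/2)=0.893127, N=[24·2·120·1]^{1/2}=75.894664
The bounds max(0,m−m')=1 and min(l+m,l−m')=2 give 2 terms
  k=1: (−1)^0·75.8947/(24)·0.4498^5·0.8931^1 = +0.052003
  k=2: (−1)^1·75.8947/(12)·0.4498^3·0.8931^3 = -0.410054
d^3_{1,2}(2.2085) = +0.052003 -0.410054 = -0.358050

d=-0.3581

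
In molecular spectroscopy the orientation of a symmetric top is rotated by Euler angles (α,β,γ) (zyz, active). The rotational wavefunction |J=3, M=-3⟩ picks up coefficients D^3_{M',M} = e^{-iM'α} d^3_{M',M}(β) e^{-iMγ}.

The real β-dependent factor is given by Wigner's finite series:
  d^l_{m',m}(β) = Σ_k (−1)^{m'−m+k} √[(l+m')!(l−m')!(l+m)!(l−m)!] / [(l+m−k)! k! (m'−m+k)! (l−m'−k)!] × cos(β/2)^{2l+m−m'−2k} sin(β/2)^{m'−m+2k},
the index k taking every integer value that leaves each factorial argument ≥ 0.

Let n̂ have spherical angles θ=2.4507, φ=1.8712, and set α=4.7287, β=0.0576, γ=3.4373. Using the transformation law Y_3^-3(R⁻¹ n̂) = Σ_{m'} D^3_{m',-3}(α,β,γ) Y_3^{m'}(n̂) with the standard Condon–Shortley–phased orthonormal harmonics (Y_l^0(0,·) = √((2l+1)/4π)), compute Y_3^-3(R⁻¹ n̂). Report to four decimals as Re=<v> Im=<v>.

Re=0.0873 Im=-0.0026

Need the full column D^3_{m',-3} for m'=−3..3 at α=4.7287, β=0.0576, γ=3.4373.
cos(β/2)=0.999585, sin(β/2)=0.028796
d^3_{-3,-3}: single k=0 term ⇒ +0.997514;  D = +0.803224-0.591495i
d^3_{-2,-3}: single k=0 term ⇒ -0.070389;  D = -0.042658-0.055991i
d^3_{-1,-3}: single k=0 term ⇒ +0.003206;  D = -0.002518+0.001984i
d^3_{0,-3}: single k=0 term ⇒ -0.000107;  D = +0.000067+0.000083i
d^3_{1,-3}: single k=0 term ⇒ +0.000003;  D = +0.000002-0.000002i
d^3_{2,-3}: single k=0 term ⇒ -0.000000;  D = -0.000000-0.000000i
d^3_{3,-3}: single k=0 term ⇒ +0.000000;  D = -0.000000+0.000000i
Y_3^{m'}(θ=2.4507,φ=1.8712) and Σ D·Y over m':
  (+0.8032-0.5915i)·(+0.0846+0.0670i)  (-0.0427-0.0560i)·(+0.2638-0.1808i)  (-0.0025+0.0020i)·(-0.1200-0.3875i)  (+0.0001+0.0001i)·(+0.0087+0.0000i)  (+0.0000-0.0000i)·(+0.1200-0.3875i)  (-0.0000-0.0000i)·(+0.2638+0.1808i)  (-0.0000+0.0000i)·(-0.0846+0.0670i)
Y_3^-3(R⁻¹ n̂) = +0.087317-0.002570i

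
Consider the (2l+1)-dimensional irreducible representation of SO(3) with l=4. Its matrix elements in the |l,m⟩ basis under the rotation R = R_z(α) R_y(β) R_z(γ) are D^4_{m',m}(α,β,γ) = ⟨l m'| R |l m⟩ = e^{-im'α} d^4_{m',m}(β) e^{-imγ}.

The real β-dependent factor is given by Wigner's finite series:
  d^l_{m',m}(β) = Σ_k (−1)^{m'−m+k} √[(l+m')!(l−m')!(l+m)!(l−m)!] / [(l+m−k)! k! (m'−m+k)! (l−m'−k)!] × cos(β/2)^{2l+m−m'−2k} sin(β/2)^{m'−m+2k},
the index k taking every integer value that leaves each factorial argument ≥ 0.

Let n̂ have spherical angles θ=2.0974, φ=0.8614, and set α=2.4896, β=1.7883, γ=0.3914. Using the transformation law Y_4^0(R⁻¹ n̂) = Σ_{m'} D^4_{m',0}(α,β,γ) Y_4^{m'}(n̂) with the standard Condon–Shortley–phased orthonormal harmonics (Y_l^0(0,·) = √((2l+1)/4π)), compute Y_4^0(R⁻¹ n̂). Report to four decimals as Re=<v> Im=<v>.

Re=0.3060 Im=0.0000

Need the full column D^4_{m',0} for m'=−4..4 at α=2.4896, β=1.7883, γ=0.3914.
cos(β/2)=0.626182, sin(β/2)=0.779677
d^4_{-4,0}: single k=4 term ⇒ +0.475346;  D = -0.409259-0.241787i
d^4_{-3,0}: k∈[3..4] ⇒ +0.539896 -0.837026 = -0.297130;  D = -0.111640-0.275359i
d^4_{-2,0}: k∈[2..4] ⇒ +0.347659 -1.437311 +0.835624 = -0.254028;  D = -0.066976+0.245040i
d^4_{-1,0}: k∈[1..4] ⇒ +0.131623 -1.224370 +1.898198 -0.490477 = +0.314974;  D = -0.250365+0.191117i
d^4_{0,0}: k∈[0..4] ⇒ +0.023638 -0.586343 +2.045330 -1.409320 +0.136558 = +0.209862;  D = +0.209862+0.000000i
d^4_{1,0}: k∈[0..3] ⇒ -0.131623 +1.224370 -1.898198 +0.490477 = -0.314974;  D = +0.250365+0.191117i
d^4_{2,0}: k∈[0..2] ⇒ +0.347659 -1.437311 +0.835624 = -0.254028;  D = -0.066976-0.245040i
d^4_{3,0}: k∈[0..1] ⇒ -0.539896 +0.837026 = +0.297130;  D = +0.111640-0.275359i
d^4_{4,0}: single k=0 term ⇒ +0.475346;  D = -0.409259+0.241787i
Y_4^{m'}(θ=2.0974,φ=0.8614) and Σ D·Y over m':
  (-0.4093-0.2418i)·(-0.2359+0.0740i)  (-0.1116-0.2754i)·(+0.3450+0.2150i)  (-0.0670+0.2450i)·(-0.0291-0.1899i)  (-0.2504+0.1911i)·(+0.1649-0.1921i)  (+0.2099+0.0000i)·(-0.2481+0.0000i)  (+0.2504+0.1911i)·(-0.1649-0.1921i)  (-0.0670-0.2450i)·(-0.0291+0.1899i)  (+0.1116-0.2754i)·(-0.3450+0.2150i)  (-0.4093+0.2418i)·(-0.2359-0.0740i)
Y_4^0(R⁻¹ n̂) = +0.305970-0.000000i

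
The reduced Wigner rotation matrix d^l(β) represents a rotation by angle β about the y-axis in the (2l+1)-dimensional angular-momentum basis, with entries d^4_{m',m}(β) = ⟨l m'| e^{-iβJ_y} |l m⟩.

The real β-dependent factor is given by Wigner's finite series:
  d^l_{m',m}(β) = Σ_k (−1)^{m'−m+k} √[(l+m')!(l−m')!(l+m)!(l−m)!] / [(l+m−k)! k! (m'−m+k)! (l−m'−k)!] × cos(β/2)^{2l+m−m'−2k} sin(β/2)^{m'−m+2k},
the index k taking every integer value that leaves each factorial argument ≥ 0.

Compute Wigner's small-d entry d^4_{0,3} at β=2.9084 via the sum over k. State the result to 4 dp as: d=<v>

d^4_{0,3}(β=2.9084) via Wigner's sum:
With c≡cos(β/2)=0.116332 and s≡sin(β/2)=0.993210, N=[24·24·5040·1]^{1/2}=1703.830978
The bounds max(0,m−m')=3 and min(l+m,l−m')=4 give 2 terms
  k=3: (−1)^0·1703.8310/(144)·0.1163^5·0.9932^3 = +0.000247
  k=4: (−1)^1·1703.8310/(144)·0.1163^3·0.9932^5 = -0.018004
d^4_{0,3}(2.9084) = +0.000247 -0.018004 = -0.017757

d=-0.0178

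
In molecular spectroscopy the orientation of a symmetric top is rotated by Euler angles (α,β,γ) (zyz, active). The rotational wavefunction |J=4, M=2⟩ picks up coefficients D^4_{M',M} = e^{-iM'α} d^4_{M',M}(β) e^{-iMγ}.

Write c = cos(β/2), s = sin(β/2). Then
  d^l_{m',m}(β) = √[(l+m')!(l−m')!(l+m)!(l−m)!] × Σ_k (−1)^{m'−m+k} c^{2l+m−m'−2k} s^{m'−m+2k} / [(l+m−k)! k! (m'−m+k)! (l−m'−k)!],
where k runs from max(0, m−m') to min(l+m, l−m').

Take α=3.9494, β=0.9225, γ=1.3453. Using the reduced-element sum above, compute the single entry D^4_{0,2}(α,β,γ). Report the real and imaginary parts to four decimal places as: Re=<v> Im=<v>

Re=-0.3509 Im=-0.1699

D^4_{0,2}(3.9494,0.9225,1.3453) = e^{-i·0·3.9494}·d^4_{0,2}(0.9225)·e^{-i·2·1.3453}. Compute d first:
c=cos(0.9225/2)=0.895497, s=sin(0.9225/2)=0.445068; N=√[24·24·720·2]=910.735966
The bounds max(0,m−m')=2 and min(l+m,l−m')=4 give 3 terms
  k=2: (−1)^0·910.7360/(96)·0.8955^6·0.4451^2 = +0.969077
  k=3: (−1)^1·910.7360/(36)·0.8955^4·0.4451^4 = -0.638339
  k=4: (−1)^2·910.7360/(96)·0.8955^2·0.4451^6 = +0.059130
d^4_{0,2}(0.9225) = +0.969077 -0.638339 +0.059130 = +0.389868
Attach z-rotation phases: D = e^{-i(0)(3.9494)}·(+0.389868)·e^{-i(2)(1.3453)} = -0.350887-0.169927i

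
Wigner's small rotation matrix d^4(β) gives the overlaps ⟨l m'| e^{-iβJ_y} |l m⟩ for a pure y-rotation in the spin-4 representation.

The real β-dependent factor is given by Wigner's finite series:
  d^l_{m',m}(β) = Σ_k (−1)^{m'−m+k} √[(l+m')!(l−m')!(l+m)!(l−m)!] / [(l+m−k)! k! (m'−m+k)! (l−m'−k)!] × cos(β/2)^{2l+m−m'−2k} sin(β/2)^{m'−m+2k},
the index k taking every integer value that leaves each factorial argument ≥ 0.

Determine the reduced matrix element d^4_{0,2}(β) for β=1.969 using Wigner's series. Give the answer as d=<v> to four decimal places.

d^4_{0,2}(β=1.969) via Wigner's sum:
c=cos(1.969/2)=0.553280, s=sin(1.969/2)=0.832996; N=√[24·24·720·2]=910.735966
k∈{2,3,4} keeps every argument non-negative
  k=2: (−1)^0·910.7360/(96)·0.5533^6·0.8330^2 = +0.188832
  k=3: (−1)^1·910.7360/(36)·0.5533^4·0.8330^4 = -1.141405
  k=4: (−1)^2·910.7360/(96)·0.5533^2·0.8330^6 = +0.970212
d^4_{0,2}(1.969) = +0.188832 -1.141405 +0.970212 = +0.017640

d=0.0176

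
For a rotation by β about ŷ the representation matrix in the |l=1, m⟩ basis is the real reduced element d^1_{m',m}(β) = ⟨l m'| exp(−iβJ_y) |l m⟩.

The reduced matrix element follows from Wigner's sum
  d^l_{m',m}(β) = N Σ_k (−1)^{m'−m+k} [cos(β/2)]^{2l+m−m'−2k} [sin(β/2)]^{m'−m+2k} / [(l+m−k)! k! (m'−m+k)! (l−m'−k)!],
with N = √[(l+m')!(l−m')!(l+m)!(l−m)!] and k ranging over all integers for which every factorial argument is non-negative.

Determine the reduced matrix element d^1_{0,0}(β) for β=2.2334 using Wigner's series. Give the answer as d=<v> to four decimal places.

d^1_{0,0}(β=2.2334) via Wigner's sum:
c=cos(2.2334/2)=0.438650, s=sin(2.2334/2)=0.898658; N=√[1·1·1·1]=1.000000
k: max(0,(0)−(0))=0 … min(1+(0),1−(0))=1
  k=0: (−1)^0·1.0000/(1)·0.4387^2·0.8987^0 = +0.192414
  k=1: (−1)^1·1.0000/(1)·0.4387^0·0.8987^2 = -0.807586
d^1_{0,0}(2.2334) = +0.192414 -0.807586 = -0.615172

d=-0.6152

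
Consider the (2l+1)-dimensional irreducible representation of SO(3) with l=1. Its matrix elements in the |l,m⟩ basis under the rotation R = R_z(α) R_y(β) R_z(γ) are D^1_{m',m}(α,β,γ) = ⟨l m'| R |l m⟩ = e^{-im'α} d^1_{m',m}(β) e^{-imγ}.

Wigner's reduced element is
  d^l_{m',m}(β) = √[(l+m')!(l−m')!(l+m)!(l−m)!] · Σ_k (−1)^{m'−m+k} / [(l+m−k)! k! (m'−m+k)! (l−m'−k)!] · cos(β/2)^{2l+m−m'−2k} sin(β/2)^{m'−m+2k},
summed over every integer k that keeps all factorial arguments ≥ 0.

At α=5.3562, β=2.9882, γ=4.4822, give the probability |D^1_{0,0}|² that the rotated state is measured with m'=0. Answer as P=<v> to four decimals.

First d^1_{0,0}(β=2.9882), then the phase factors e^{-i(0)α} and e^{-i(0)γ}:
c=cos(2.9882/2)=0.076621, s=sin(2.9882/2)=0.997060; N=√[1·1·1·1]=1.000000
Admissible k: 0..1 (factorial args all ≥0)
  k=0: (−1)^0·1.0000/(1)·0.0766^2·0.9971^0 = +0.005871
  k=1: (−1)^1·1.0000/(1)·0.0766^0·0.9971^2 = -0.994129
d^1_{0,0}(2.9882) = +0.005871 -0.994129 = -0.988258
|D^1_{0,0}|² = |d^1_{0,0}(β)|² = (-0.988258)² = 0.976655 (the z-rotation phases have unit modulus)

P=0.9767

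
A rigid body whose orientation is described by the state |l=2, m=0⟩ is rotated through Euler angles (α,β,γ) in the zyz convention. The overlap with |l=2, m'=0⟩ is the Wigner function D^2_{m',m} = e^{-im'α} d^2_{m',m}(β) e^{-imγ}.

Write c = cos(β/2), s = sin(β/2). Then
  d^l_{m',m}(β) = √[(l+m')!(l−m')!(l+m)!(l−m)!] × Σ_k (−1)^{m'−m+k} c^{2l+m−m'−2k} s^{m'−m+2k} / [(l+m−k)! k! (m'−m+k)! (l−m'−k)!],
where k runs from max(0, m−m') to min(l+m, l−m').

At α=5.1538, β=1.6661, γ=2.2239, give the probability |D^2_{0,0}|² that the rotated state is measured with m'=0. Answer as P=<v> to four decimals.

P=0.2366

First d^2_{0,0}(β=1.6661), then the phase factors e^{-i(0)α} and e^{-i(0)γ}:
c=cos(1.6661/2)=0.672622, s=sin(1.6661/2)=0.739986; N=√[2·2·2·2]=4.000000
The bounds max(0,m−m')=0 and min(l+m,l−m')=2 give 3 terms
  k=0: (−1)^0·4.0000/(4)·0.6726^4·0.7400^0 = +0.204684
  k=1: (−1)^1·4.0000/(1)·0.6726^2·0.7400^2 = -0.990945
  k=2: (−1)^2·4.0000/(4)·0.6726^0·0.7400^4 = +0.299844
d^2_{0,0}(1.6661) = +0.204684 -0.990945 +0.299844 = -0.486417
|D^2_{0,0}|² = |d^2_{0,0}(β)|² = (-0.486417)² = 0.236602 (the z-rotation phases have unit modulus)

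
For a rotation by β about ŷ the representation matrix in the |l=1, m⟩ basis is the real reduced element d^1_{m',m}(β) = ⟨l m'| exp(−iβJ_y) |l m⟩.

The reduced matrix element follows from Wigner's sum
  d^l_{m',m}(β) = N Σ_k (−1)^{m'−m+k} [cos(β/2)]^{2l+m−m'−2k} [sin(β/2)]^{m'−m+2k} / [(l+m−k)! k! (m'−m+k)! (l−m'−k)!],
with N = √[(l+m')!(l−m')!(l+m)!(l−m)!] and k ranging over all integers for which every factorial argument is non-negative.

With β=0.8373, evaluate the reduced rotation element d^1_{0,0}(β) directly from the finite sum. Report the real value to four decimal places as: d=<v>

d=0.6695

d^1_{0,0}(β=0.8373) via Wigner's sum:
With c≡cos(β/2)=0.913639 and s≡sin(β/2)=0.406527, N=[1·1·1·1]^{1/2}=1.000000
k∈{0,1} keeps every argument non-negative
  k=0: (−1)^0·1.0000/(1)·0.9136^2·0.4065^0 = +0.834735
  k=1: (−1)^1·1.0000/(1)·0.9136^0·0.4065^2 = -0.165265
d^1_{0,0}(0.8373) = +0.834735 -0.165265 = +0.669471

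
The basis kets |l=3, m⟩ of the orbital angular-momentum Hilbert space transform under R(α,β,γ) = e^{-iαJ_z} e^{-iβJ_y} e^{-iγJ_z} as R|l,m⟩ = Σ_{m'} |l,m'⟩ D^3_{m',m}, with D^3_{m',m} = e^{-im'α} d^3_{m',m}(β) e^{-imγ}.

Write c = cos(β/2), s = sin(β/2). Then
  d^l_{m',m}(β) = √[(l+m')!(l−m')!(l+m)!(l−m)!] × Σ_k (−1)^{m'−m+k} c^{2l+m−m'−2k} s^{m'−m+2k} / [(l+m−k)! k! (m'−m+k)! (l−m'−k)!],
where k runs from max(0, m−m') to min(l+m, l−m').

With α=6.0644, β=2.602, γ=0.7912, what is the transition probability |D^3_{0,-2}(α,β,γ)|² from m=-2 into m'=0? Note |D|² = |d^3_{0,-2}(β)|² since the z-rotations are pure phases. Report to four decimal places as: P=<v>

P=0.0962

D^3_{0,-2}(6.0644,2.602,0.7912) = e^{-i·0·6.0644}·d^3_{0,-2}(2.602)·e^{-i·-2·0.7912}. Compute d first:
With c≡cos(β/2)=0.266535 and s≡sin(β/2)=0.963825, N=[6·6·1·120]^{1/2}=65.726707
Admissible k: 0..1 (factorial args all ≥0)
  k=0: (−1)^2·65.7267/(12)·0.2665^4·0.9638^2 = +0.025679
  k=1: (−1)^3·65.7267/(12)·0.2665^2·0.9638^4 = -0.335786
d^3_{0,-2}(2.602) = +0.025679 -0.335786 = -0.310107
|D^3_{0,-2}|² = |d^3_{0,-2}(β)|² = (-0.310107)² = 0.096167 (the z-rotation phases have unit modulus)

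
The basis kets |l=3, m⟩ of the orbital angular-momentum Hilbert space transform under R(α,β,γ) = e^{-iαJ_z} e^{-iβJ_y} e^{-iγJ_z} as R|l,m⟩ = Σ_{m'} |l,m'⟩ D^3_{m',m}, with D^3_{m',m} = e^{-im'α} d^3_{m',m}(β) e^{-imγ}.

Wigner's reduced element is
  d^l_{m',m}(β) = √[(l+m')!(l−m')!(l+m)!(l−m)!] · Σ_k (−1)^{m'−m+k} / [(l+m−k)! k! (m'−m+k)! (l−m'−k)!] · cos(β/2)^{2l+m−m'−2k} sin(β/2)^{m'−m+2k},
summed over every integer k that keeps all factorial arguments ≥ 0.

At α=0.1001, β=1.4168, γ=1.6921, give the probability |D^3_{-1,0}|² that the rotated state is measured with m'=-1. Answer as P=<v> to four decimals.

D^3_{-1,0}(0.1001,1.4168,1.6921) = e^{-i·-1·0.1001}·d^3_{-1,0}(1.4168)·e^{-i·0·1.6921}. Compute d first:
Half-angle: c=0.759404, s=0.650620. N=√(2·24·6·6)=41.569219
Admissible k: 1..3 (factorial args all ≥0)
  k=1: (−1)^0·41.5692/(12)·0.7594^5·0.6506^1 = +0.569222
  k=2: (−1)^1·41.5692/(4)·0.7594^3·0.6506^3 = -1.253463
  k=3: (−1)^2·41.5692/(12)·0.7594^1·0.6506^5 = +0.306690
d^3_{-1,0}(1.4168) = +0.569222 -1.253463 +0.306690 = -0.377552
|D^3_{-1,0}|² = |d^3_{-1,0}(β)|² = (-0.377552)² = 0.142545 (the z-rotation phases have unit modulus)

P=0.1425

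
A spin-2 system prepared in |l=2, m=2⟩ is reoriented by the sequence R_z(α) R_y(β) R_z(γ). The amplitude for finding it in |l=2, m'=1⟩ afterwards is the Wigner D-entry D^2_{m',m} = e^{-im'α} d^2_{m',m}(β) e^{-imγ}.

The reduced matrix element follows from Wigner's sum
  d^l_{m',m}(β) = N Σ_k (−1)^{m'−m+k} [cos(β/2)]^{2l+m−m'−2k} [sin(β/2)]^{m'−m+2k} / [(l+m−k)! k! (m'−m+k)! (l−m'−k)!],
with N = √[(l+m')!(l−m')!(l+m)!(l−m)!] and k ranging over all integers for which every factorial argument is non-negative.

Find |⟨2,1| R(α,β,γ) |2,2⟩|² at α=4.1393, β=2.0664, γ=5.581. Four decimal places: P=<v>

First d^2_{1,2}(β=2.0664), then the phase factors e^{-i(1)α} and e^{-i(2)γ}:
Half-angle: c=0.512073, s=0.858942. N=√(6·1·24·1)=12.000000
k: max(0,(2)−(1))=1 … min(2+(2),2−(1))=1
  k=1: (−1)^0·12.0000/(6)·0.5121^3·0.8589^1 = +0.230669
d^2_{1,2}(2.0664) = +0.230669
|D^2_{1,2}|² = |d^2_{1,2}(β)|² = (+0.230669)² = 0.053208 (the z-rotation phases have unit modulus)

P=0.0532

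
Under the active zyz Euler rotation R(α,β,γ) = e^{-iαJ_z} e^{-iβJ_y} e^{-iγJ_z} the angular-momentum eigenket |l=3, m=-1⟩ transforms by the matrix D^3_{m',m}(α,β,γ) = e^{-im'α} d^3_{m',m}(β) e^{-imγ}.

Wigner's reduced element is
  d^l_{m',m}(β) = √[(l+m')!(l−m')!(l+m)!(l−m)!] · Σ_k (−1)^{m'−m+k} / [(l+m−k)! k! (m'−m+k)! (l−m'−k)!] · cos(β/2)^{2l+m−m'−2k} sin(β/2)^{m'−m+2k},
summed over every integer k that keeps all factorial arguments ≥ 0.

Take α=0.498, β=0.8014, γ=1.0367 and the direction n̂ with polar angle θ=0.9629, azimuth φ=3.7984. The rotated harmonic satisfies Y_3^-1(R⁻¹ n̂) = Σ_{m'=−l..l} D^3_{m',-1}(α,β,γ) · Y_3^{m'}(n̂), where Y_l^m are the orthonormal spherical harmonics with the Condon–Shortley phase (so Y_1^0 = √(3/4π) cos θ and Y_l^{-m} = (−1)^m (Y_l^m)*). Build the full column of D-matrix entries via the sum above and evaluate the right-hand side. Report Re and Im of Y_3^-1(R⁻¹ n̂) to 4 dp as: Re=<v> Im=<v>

Re=0.1628 Im=0.2070

Need the full column D^3_{m',-1} for m'=−3..3 at α=0.498, β=0.8014, γ=1.0367.
cos(β/2)=0.920788, sin(β/2)=0.390063
d^3_{-3,-1}: single k=2 term ⇒ +0.423598;  D = -0.346985+0.242975i
d^3_{-2,-1}: k∈[1..2] ⇒ +0.816457 -0.293031 = +0.523426;  D = -0.233267+0.468574i
d^3_{-1,-1}: k∈[0..2] ⇒ +0.609479 -0.874981 +0.117763 = -0.147739;  D = -0.005332-0.147643i
d^3_{0,-1}: k∈[0..2] ⇒ -0.894384 +0.481499 -0.028802 = -0.441687;  D = -0.224847-0.380173i
d^3_{1,-1}: k∈[0..2] ⇒ +0.656235 -0.157018 +0.003522 = +0.502740;  D = +0.431540+0.257916i
d^3_{2,-1}: k∈[0..1] ⇒ -0.293031 +0.026293 = -0.266738;  D = -0.266517-0.010853i
d^3_{3,-1}: single k=0 term ⇒ +0.076016;  D = +0.068205-0.033563i
Y_3^{m'}(θ=0.9629,φ=3.7984) and Σ D·Y over m':
  (-0.3470+0.2430i)·(+0.0898+0.2126i)  (-0.2333+0.4686i)·(+0.1000-0.3804i)  (-0.0053-0.1476i)·(-0.1326+0.1022i)  (-0.2248-0.3802i)·(-0.2918+0.0000i)  (+0.4315+0.2579i)·(+0.1326+0.1022i)  (-0.2665-0.0109i)·(+0.1000+0.3804i)  (+0.0682-0.0336i)·(-0.0898+0.2126i)
Y_3^-1(R⁻¹ n̂) = +0.162815+0.206963i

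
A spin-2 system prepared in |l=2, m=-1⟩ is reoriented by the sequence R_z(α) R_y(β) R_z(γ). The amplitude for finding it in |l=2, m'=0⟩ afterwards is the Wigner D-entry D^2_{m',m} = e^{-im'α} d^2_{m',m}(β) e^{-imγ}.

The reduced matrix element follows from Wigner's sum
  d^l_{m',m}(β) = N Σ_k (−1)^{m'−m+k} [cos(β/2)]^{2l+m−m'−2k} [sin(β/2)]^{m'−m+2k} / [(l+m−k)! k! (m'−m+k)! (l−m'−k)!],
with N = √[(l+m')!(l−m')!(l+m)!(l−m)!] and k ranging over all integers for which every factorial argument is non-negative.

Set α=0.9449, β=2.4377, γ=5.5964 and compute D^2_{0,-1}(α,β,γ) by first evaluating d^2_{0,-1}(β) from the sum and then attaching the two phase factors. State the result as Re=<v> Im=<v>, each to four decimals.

Re=0.4673 Im=-0.3831

First d^2_{0,-1}(β=2.4377), then the phase factors e^{-i(0)α} and e^{-i(-1)γ}:
Half-angle: c=0.344725, s=0.938704. N=√(2·2·1·6)=4.898979
k: max(0,(-1)−(0))=0 … min(2+(-1),2−(0))=1
  k=0: (−1)^1·4.8990/(2)·0.3447^3·0.9387^1 = -0.094194
  k=1: (−1)^2·4.8990/(2)·0.3447^1·0.9387^3 = +0.698448
d^2_{0,-1}(2.4377) = -0.094194 +0.698448 = +0.604254
Phases: e^{-i·(0)·0.9449}=+1.000000+0.000000i, e^{-i·(-1)·5.5964}=+0.773288-0.634055i ⇒ D=+0.467263-0.383130i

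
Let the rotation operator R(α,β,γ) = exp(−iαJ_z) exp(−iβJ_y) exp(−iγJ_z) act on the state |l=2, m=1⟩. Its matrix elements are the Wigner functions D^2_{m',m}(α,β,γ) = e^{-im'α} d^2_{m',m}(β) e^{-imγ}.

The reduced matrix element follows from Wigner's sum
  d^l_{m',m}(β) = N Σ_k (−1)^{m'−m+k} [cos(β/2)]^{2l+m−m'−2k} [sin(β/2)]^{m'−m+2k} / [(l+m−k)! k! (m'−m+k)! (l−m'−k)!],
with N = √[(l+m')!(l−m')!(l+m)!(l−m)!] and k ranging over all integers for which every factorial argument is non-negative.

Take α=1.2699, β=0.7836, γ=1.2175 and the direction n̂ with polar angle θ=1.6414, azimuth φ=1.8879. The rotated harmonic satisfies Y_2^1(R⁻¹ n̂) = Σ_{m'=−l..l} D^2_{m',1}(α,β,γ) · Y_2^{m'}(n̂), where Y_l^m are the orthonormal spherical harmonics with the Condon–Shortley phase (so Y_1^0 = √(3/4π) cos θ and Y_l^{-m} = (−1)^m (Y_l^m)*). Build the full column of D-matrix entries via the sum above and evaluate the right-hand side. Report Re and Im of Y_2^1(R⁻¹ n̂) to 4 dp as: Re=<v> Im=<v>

Re=-0.3071 Im=0.1567

Need the full column D^2_{m',1} for m'=−2..2 at α=1.2699, β=0.7836, γ=1.2175.
cos(β/2)=0.924223, sin(β/2)=0.381853
d^2_{-2,1}: single k=3 term ⇒ +0.102919;  D = +0.025313+0.099757i
d^2_{-1,1}: k∈[2..3] ⇒ +0.373651 -0.021261 = +0.352390;  D = +0.351907+0.018457i
d^2_{0,1}: k∈[1..2] ⇒ +0.738418 -0.126049 = +0.612368;  D = +0.211875-0.574547i
d^2_{1,1}: k∈[0..1] ⇒ +0.729638 -0.373651 = +0.355987;  D = -0.282490-0.216625i
d^2_{2,1}: single k=0 term ⇒ -0.602915;  D = +0.492199-0.348205i
Y_2^{m'}(θ=1.6414,φ=1.8879) and Σ D·Y over m':
  (+0.0253+0.0998i)·(-0.3096+0.2277i)  (+0.3519+0.0185i)·(+0.0170+0.0517i)  (+0.2119-0.5745i)·(-0.3107+0.0000i)  (-0.2825-0.2166i)·(-0.0170+0.0517i)  (+0.4922-0.3482i)·(-0.3096-0.2277i)
Y_2^1(R⁻¹ n̂) = -0.307084+0.156664i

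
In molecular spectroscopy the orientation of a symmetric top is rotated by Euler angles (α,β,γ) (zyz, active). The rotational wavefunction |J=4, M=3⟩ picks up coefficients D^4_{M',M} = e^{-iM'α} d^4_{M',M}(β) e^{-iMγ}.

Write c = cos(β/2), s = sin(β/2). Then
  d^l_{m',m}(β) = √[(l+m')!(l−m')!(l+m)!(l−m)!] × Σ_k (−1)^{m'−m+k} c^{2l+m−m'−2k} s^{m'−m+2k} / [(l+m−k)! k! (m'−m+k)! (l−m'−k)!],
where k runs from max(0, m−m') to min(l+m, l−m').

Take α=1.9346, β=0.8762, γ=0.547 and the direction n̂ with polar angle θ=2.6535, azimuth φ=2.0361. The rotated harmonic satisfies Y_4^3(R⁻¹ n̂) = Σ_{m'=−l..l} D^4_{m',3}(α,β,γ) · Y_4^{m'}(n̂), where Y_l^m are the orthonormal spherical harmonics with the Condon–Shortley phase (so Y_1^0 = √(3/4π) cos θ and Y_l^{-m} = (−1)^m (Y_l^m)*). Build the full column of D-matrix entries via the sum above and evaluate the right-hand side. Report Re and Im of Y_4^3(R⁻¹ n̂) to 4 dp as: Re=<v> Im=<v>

Re=0.0183 Im=-0.2418

Need the full column D^4_{m',3} for m'=−4..4 at α=1.9346, β=0.8762, γ=0.547.
cos(β/2)=0.905559, sin(β/2)=0.424220
d^4_{-4,3}: single k=7 term ⇒ +0.006333;  D = +0.006224-0.001170i
d^4_{-3,3}: k∈[6..7] ⇒ +0.033456 -0.001049 = +0.032407;  D = -0.016928-0.027635i
d^4_{-2,3}: k∈[5..6] ⇒ +0.114522 -0.008378 = +0.106145;  D = -0.064861+0.084022i
d^4_{-1,3}: k∈[4..5] ⇒ +0.288104 -0.037936 = +0.250169;  D = +0.239463+0.072399i
d^4_{0,3}: k∈[3..4] ⇒ +0.550074 -0.120717 = +0.429357;  D = -0.030118-0.428299i
d^4_{1,3}: k∈[2..3] ⇒ +0.787686 -0.288104 = +0.499582;  D = -0.453265+0.210079i
d^4_{2,3}: k∈[1..2] ⇒ +0.792635 -0.521846 = +0.270789;  D = +0.193839+0.189085i
d^4_{3,3}: k∈[0..1] ⇒ +0.452205 -0.694674 = -0.242469;  D = -0.096468+0.222453i
d^4_{4,3}: single k=0 term ⇒ -0.599176;  D = +0.598559+0.027180i
Y_4^{m'}(θ=2.6535,φ=2.0361) and Σ D·Y over m':
  (+0.0062-0.0012i)·(-0.0061-0.0205i)  (-0.0169-0.0276i)·(-0.1123-0.0198i)  (-0.0649+0.0840i)·(-0.1960+0.2632i)  (+0.2395+0.0724i)·(+0.2163+0.4309i)  (-0.0301-0.4283i)·(+0.0948+0.0000i)  (-0.4533+0.2101i)·(-0.2163+0.4309i)  (+0.1938+0.1891i)·(-0.1960-0.2632i)  (-0.0965+0.2225i)·(+0.1123-0.0198i)  (+0.5986+0.0272i)·(-0.0061+0.0205i)
Y_4^3(R⁻¹ n̂) = +0.018305-0.241823i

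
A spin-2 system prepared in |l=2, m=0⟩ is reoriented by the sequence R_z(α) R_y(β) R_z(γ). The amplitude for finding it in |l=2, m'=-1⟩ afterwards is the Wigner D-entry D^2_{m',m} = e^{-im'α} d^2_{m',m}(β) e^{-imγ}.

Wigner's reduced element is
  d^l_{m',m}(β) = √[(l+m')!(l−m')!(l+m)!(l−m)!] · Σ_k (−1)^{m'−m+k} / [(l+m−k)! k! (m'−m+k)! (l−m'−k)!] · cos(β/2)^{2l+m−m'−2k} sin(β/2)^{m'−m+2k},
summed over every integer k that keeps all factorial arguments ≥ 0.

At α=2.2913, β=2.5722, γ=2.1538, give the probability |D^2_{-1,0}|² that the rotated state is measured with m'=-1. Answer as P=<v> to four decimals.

P=0.3093

First d^2_{-1,0}(β=2.5722), then the phase factors e^{-i(-1)α} and e^{-i(0)γ}:
With c≡cos(β/2)=0.280866 and s≡sin(β/2)=0.959747, N=[1·6·2·2]^{1/2}=4.898979
k∈{1,2} keeps every argument non-negative
  k=1: (−1)^0·4.8990/(2)·0.2809^3·0.9597^1 = +0.052087
  k=2: (−1)^1·4.8990/(2)·0.2809^1·0.9597^3 = -0.608198
d^2_{-1,0}(2.5722) = +0.052087 -0.608198 = -0.556111
|D^2_{-1,0}|² = |d^2_{-1,0}(β)|² = (-0.556111)² = 0.309260 (the z-rotation phases have unit modulus)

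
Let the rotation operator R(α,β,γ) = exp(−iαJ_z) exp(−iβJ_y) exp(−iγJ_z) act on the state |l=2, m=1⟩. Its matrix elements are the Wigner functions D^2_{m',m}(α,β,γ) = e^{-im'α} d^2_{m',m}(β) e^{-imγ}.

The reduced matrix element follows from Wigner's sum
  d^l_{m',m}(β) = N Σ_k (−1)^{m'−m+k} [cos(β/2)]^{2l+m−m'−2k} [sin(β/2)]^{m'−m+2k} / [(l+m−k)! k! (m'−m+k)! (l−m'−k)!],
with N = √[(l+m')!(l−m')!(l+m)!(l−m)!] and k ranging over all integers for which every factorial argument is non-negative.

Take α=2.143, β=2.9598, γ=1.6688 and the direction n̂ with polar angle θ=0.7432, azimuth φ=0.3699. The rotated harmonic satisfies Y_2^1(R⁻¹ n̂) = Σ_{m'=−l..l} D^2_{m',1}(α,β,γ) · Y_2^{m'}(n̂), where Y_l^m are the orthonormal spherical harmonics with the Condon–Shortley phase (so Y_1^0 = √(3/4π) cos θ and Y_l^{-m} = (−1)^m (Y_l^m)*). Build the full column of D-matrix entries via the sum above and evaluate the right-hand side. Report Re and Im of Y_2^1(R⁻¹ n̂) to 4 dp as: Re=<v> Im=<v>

Need the full column D^2_{m',1} for m'=−2..2 at α=2.143, β=2.9598, γ=1.6688.
cos(β/2)=0.090771, sin(β/2)=0.995872
d^2_{-2,1}: single k=3 term ⇒ +0.179303;  D = -0.155210+0.089775i
d^2_{-1,1}: k∈[2..3] ⇒ +0.024515 -0.983589 = -0.959074;  D = -0.853249-0.437939i
d^2_{0,1}: k∈[1..2] ⇒ +0.001824 -0.219601 = -0.217776;  D = +0.021309+0.216731i
d^2_{1,1}: k∈[0..1] ⇒ +0.000068 -0.024515 = -0.024447;  D = +0.019159-0.015185i
d^2_{2,1}: single k=0 term ⇒ -0.001490;  D = -0.001410-0.000480i
Y_2^{m'}(θ=0.7432,φ=0.3699) and Σ D·Y over m':
  (-0.1552+0.0898i)·(+0.1306-0.1192i)  (-0.8532-0.4379i)·(+0.3589-0.1391i)  (+0.0213+0.2167i)·(+0.1976+0.0000i)  (+0.0192-0.0152i)·(-0.3589-0.1391i)  (-0.0014-0.0005i)·(+0.1306+0.1192i)
Y_2^1(R⁻¹ n̂) = -0.381617+0.037173i

Re=-0.3816 Im=0.0372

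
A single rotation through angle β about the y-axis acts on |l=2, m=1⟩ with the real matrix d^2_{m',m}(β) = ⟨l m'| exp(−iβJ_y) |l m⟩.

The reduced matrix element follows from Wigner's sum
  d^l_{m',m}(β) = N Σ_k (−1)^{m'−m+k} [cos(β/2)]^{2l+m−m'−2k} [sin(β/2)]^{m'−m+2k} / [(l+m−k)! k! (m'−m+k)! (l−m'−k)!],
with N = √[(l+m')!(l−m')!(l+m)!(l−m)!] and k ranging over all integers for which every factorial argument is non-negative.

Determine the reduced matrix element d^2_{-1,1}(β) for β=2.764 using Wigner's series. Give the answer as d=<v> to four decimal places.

d^2_{-1,1}(β=2.764) via Wigner's sum:
With c≡cos(β/2)=0.187677 and s≡sin(β/2)=0.982231, N=[1·6·6·1]^{1/2}=6.000000
Admissible k: 2..3 (factorial args all ≥0)
  k=2: (−1)^0·6.0000/(2)·0.1877^2·0.9822^2 = +0.101946
  k=3: (−1)^1·6.0000/(6)·0.1877^0·0.9822^4 = -0.930796
d^2_{-1,1}(2.764) = +0.101946 -0.930796 = -0.828850

d=-0.8288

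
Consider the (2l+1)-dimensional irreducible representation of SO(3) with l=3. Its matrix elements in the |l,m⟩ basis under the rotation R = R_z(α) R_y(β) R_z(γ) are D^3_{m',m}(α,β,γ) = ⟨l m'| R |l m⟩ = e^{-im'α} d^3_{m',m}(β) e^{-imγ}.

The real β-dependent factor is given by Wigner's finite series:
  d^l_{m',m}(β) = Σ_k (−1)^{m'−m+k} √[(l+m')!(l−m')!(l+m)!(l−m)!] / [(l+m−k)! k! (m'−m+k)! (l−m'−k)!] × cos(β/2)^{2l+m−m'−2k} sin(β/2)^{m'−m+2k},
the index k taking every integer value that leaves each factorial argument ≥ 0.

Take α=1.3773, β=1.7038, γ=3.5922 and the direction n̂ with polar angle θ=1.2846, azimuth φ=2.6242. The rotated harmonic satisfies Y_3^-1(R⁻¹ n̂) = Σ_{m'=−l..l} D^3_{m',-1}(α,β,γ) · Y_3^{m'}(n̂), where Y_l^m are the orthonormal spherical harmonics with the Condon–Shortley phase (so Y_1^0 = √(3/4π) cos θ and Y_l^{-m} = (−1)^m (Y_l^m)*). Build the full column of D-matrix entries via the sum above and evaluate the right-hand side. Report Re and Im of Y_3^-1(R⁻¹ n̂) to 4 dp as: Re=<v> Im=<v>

Need the full column D^3_{m',-1} for m'=−3..3 at α=1.3773, β=1.7038, γ=3.5922.
cos(β/2)=0.658555, sin(β/2)=0.752533
d^3_{-3,-1}: single k=2 term ⇒ +0.412538;  D = +0.053431+0.409063i
d^3_{-2,-1}: k∈[1..2] ⇒ +0.294771 -0.769807 = -0.475036;  D = -0.474076-0.030199i
d^3_{-1,-1}: k∈[0..2] ⇒ +0.081574 -0.852134 +0.834520 = +0.063960;  D = +0.016264-0.061857i
d^3_{0,-1}: k∈[0..2] ⇒ -0.322905 +1.264922 -0.550567 = +0.391450;  D = -0.352377-0.170481i
d^3_{1,-1}: k∈[0..2] ⇒ +0.639101 -1.112694 +0.181616 = -0.291977;  D = +0.175327-0.233476i
d^3_{2,-1}: k∈[0..1] ⇒ -0.769807 +0.502597 = -0.267210;  D = -0.178830-0.198548i
d^3_{3,-1}: single k=0 term ⇒ +0.538681;  D = +0.462114-0.276816i
Y_3^{m'}(θ=1.2846,φ=2.6242) and Σ D·Y over m':
  (+0.0534+0.4091i)·(-0.0069-0.3683i)  (-0.4741-0.0302i)·(+0.1356+0.2283i)  (+0.0163-0.0619i)·(+0.1621+0.0922i)  (-0.3524-0.1705i)·(-0.2741+0.0000i)  (+0.1753-0.2335i)·(-0.1621+0.0922i)  (-0.1788-0.1985i)·(+0.1356-0.2283i)  (+0.4621-0.2768i)·(+0.0069-0.3683i)
Y_3^-1(R⁻¹ n̂) = +0.022577-0.200779i

Re=0.0226 Im=-0.2008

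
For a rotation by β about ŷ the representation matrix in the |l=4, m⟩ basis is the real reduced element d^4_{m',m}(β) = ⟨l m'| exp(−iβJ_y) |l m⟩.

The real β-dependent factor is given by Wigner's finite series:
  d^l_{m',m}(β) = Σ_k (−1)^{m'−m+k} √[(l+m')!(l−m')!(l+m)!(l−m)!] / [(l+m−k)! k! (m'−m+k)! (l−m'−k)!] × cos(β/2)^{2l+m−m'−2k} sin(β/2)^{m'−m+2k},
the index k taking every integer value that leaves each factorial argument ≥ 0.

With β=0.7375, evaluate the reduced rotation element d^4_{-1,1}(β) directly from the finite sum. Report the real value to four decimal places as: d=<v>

d^4_{-1,1}(β=0.7375) via Wigner's sum:
Half-angle: c=0.932779, s=0.360450. N=√(6·120·120·6)=720.000000
k∈{2,3,4,5} keeps every argument non-negative
  k=2: (−1)^0·720.0000/(72)·0.9328^6·0.3604^2 = +0.855778
  k=3: (−1)^1·720.0000/(24)·0.9328^4·0.3604^4 = -0.383367
  k=4: (−1)^2·720.0000/(48)·0.9328^2·0.3604^6 = +0.028623
  k=5: (−1)^3·720.0000/(720)·0.9328^0·0.3604^8 = -0.000285
d^4_{-1,1}(0.7375) = +0.855778 -0.383367 +0.028623 -0.000285 = +0.500749

d=0.5007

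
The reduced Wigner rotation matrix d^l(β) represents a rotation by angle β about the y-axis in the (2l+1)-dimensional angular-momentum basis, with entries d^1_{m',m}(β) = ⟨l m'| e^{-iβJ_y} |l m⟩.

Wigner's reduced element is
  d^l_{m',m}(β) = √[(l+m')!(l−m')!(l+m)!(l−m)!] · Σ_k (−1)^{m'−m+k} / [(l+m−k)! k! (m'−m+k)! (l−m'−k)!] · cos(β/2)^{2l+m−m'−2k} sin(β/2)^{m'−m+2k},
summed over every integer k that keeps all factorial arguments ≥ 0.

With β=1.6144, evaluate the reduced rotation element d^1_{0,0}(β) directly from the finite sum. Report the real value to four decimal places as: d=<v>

d^1_{0,0}(β=1.6144) via Wigner's sum:
c=cos(1.6144/2)=0.691524, s=sin(1.6144/2)=0.722354; N=√[1·1·1·1]=1.000000
k∈{0,1} keeps every argument non-negative
  k=0: (−1)^0·1.0000/(1)·0.6915^2·0.7224^0 = +0.478205
  k=1: (−1)^1·1.0000/(1)·0.6915^0·0.7224^2 = -0.521795
d^1_{0,0}(1.6144) = +0.478205 -0.521795 = -0.043590

d=-0.0436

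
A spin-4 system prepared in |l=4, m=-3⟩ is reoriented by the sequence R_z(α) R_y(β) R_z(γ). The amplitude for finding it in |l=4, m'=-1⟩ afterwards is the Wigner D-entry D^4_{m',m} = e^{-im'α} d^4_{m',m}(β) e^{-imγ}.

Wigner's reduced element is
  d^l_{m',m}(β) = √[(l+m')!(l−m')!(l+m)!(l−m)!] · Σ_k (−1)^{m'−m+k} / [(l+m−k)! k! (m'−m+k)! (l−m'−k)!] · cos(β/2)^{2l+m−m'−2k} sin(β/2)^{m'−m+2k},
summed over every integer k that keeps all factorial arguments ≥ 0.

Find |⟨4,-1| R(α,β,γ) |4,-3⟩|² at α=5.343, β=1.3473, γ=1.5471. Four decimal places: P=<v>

Split into d^4_{-1,-3}(β=1.3473) × two z-phases.
With c≡cos(β/2)=0.781550 and s≡sin(β/2)=0.623843, N=[6·120·1·5040]^{1/2}=1904.940944
Admissible k: 0..1 (factorial args all ≥0)
  k=0: (−1)^2·1904.9409/(240)·0.7815^6·0.6238^2 = +0.703981
  k=1: (−1)^3·1904.9409/(144)·0.7815^4·0.6238^4 = -0.747561
d^4_{-1,-3}(1.3473) = +0.703981 -0.747561 = -0.043580
|D^4_{-1,-3}|² = |d^4_{-1,-3}(β)|² = (-0.043580)² = 0.001899 (the z-rotation phases have unit modulus)

P=0.0019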